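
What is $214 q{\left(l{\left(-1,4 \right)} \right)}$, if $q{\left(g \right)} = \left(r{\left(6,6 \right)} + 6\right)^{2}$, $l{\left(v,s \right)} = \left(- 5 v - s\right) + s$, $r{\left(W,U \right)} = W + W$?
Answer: $69336$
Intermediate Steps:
$r{\left(W,U \right)} = 2 W$
$l{\left(v,s \right)} = - 5 v$ ($l{\left(v,s \right)} = \left(- s - 5 v\right) + s = - 5 v$)
$q{\left(g \right)} = 324$ ($q{\left(g \right)} = \left(2 \cdot 6 + 6\right)^{2} = \left(12 + 6\right)^{2} = 18^{2} = 324$)
$214 q{\left(l{\left(-1,4 \right)} \right)} = 214 \cdot 324 = 69336$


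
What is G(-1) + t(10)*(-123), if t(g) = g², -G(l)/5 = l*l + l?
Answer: -12300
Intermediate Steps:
G(l) = -5*l - 5*l² (G(l) = -5*(l*l + l) = -5*(l² + l) = -5*(l + l²) = -5*l - 5*l²)
G(-1) + t(10)*(-123) = -5*(-1)*(1 - 1) + 10²*(-123) = -5*(-1)*0 + 100*(-123) = 0 - 12300 = -12300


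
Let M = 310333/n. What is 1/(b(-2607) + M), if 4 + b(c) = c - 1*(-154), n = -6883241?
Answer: -6883241/16912433470 ≈ -0.00040699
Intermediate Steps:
b(c) = 150 + c (b(c) = -4 + (c - 1*(-154)) = -4 + (c + 154) = -4 + (154 + c) = 150 + c)
M = -310333/6883241 (M = 310333/(-6883241) = 310333*(-1/6883241) = -310333/6883241 ≈ -0.045085)
1/(b(-2607) + M) = 1/((150 - 2607) - 310333/6883241) = 1/(-2457 - 310333/6883241) = 1/(-16912433470/6883241) = -6883241/16912433470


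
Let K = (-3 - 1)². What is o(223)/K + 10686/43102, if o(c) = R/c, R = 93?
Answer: 21068067/76893968 ≈ 0.27399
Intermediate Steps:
o(c) = 93/c
K = 16 (K = (-4)² = 16)
o(223)/K + 10686/43102 = (93/223)/16 + 10686/43102 = (93*(1/223))*(1/16) + 10686*(1/43102) = (93/223)*(1/16) + 5343/21551 = 93/3568 + 5343/21551 = 21068067/76893968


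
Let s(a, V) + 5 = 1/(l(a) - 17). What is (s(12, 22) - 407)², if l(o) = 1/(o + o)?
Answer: 28125973264/165649 ≈ 1.6979e+5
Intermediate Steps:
l(o) = 1/(2*o)
s(a, V) = -5 + 1/(-17 + 1/(2*a)) (s(a, V) = -5 + 1/(1/(2*a) - 17) = -5 + 1/(-17 + 1/(2*a)))
(s(12, 22) - 407)² = ((5 - 172*12)/(-1 + 34*12) - 407)² = ((5 - 2064)/(-1 + 408) - 407)² = (-2059/407 - 407)² = (-167708/407)² = 28125973264/165649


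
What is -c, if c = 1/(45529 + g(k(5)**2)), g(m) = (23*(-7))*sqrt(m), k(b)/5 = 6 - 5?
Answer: -1/44724 ≈ -2.2359e-5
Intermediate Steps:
k(b) = 5 (k(b) = 5*(6 - 5) = 5*1 = 5)
g(m) = -161*sqrt(m)
c = 1/44724 (c = 1/(45529 - 161*sqrt(5**2)) = 1/(45529 - 161*sqrt(25)) = 1/(45529 - 161*5) = 1/(45529 - 805) = 1/44724 ≈ 2.2359e-5)
-c = -1*1/44724 = -1/44724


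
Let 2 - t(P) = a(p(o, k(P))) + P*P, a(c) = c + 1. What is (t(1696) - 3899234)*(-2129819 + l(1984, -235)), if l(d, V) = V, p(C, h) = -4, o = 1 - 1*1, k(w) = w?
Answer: 14432489734830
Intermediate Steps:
o = 0 (o = 1 - 1 = 0)
a(c) = 1 + c
t(P) = 5 - P² (t(P) = 2 - ((1 - 4) + P*P) = 2 - (-3 + P²) = 2 + (3 - P²) = 5 - P²)
(t(1696) - 3899234)*(-2129819 + l(1984, -235)) = ((5 - 1*1696²) - 3899234)*(-2129819 - 235) = ((5 - 1*2876416) - 3899234)*(-2130054) = ((5 - 2876416) - 3899234)*(-2130054) = (-2876411 - 3899234)*(-2130054) = -6775645*(-2130054) = 14432489734830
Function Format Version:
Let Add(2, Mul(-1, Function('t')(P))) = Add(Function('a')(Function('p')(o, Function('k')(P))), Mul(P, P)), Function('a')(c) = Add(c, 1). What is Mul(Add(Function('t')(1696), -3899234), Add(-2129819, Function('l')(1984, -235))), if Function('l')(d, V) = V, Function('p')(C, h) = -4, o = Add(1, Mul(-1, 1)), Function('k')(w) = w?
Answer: 14432489734830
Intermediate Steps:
o = 0 (o = Add(1, -1) = 0)
Function('a')(c) = Add(1, c)
Function('t')(P) = Add(5, Mul(-1, Pow(P, 2))) (Function('t')(P) = Add(2, Mul(-1, Add(Add(1, -4), Mul(P, P)))) = Add(2, Mul(-1, Add(-3, Pow(P, 2)))) = Add(2, Add(3, Mul(-1, Pow(P, 2)))) = Add(5, Mul(-1, Pow(P, 2))))
Mul(Add(Function('t')(1696), -3899234), Add(-2129819, Function('l')(1984, -235))) = Mul(Add(Add(5, Mul(-1, Pow(1696, 2))), -3899234), Add(-2129819, -235)) = Mul(Add(Add(5, Mul(-1, 2876416)), -3899234), -2130054) = Mul(Add(Add(5, -2876416), -3899234), -2130054) = Mul(Add(-2876411, -3899234), -2130054) = Mul(-6775645, -2130054) = 14432489734830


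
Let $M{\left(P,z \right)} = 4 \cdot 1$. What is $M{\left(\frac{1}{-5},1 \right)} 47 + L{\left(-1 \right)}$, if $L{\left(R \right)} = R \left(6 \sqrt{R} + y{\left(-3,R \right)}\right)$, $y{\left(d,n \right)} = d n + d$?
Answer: $188 - 6 i \approx 188.0 - 6.0 i$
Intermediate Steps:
$M{\left(P,z \right)} = 4$
$y{\left(d,n \right)} = d + d n$
$L{\left(R \right)} = R \left(-3 - 3 R + 6 \sqrt{R}\right)$ ($L{\left(R \right)} = R \left(6 \sqrt{R} - 3 \left(1 + R\right)\right) = R \left(6 \sqrt{R} - \left(3 + 3 R\right)\right) = R \left(-3 - 3 R + 6 \sqrt{R}\right)$)
$M{\left(\frac{1}{-5},1 \right)} 47 + L{\left(-1 \right)} = 4 \cdot 47 - \left(-3 + 3 + 6 i\right) = 188 + \left(3 - 3 + 6 \left(- i\right)\right) = 188 - 6 i$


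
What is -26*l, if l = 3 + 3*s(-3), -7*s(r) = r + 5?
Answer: -390/7 ≈ -55.714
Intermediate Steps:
s(r) = -5/7 - r/7 (s(r) = -(r + 5)/7 = -(5 + r)/7 = -5/7 - r/7)
l = 15/7 (l = 3 + 3*(-5/7 - ⅐*(-3)) = 3 + 3*(-5/7 + 3/7) = 3 + 3*(-2/7) = 3 - 6/7 = 15/7 ≈ 2.1429)
-26*l = -26*15/7 = -390/7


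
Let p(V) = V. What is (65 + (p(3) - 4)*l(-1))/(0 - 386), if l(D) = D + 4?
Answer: -31/193 ≈ -0.16062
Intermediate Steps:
l(D) = 4 + D
(65 + (p(3) - 4)*l(-1))/(0 - 386) = (65 + (3 - 4)*(4 - 1))/(0 - 386) = (65 - 1*3)/(-386) = (65 - 3)*(-1/386) = 62*(-1/386) = -31/193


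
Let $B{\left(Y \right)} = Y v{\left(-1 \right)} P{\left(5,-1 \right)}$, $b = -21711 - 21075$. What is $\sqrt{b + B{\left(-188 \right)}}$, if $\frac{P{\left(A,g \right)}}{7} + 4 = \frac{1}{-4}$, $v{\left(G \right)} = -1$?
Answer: $i \sqrt{48379} \approx 219.95 i$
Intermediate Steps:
$b = -42786$ ($b = -21711 - 21075 = -42786$)
$P{\left(A,g \right)} = - \frac{119}{4}$ ($P{\left(A,g \right)} = -28 + \frac{7}{-4} = -28 + 7 \left(- \frac{1}{4}\right) = -28 - \frac{7}{4} = - \frac{119}{4}$)
$B{\left(Y \right)} = \frac{119 Y}{4}$ ($B{\left(Y \right)} = Y \left(-1\right) \left(- \frac{119}{4}\right) = - Y \left(- \frac{119}{4}\right) = \frac{119 Y}{4}$)
$\sqrt{b + B{\left(-188 \right)}} = \sqrt{-42786 + \frac{119}{4} \left(-188\right)} = \sqrt{-42786 - 5593} = \sqrt{-48379} = i \sqrt{48379}$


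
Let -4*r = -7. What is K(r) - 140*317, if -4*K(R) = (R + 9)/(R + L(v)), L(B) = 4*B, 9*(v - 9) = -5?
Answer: -227048467/5116 ≈ -44380.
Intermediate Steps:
v = 76/9 (v = 9 + (⅑)*(-5) = 9 - 5/9 = 76/9 ≈ 8.4444)
r = 7/4 (r = -¼*(-7) = 7/4 ≈ 1.7500)
K(R) = -(9 + R)/(4*(304/9 + R)) (K(R) = -(R + 9)/(4*(R + 4*(76/9))) = -(9 + R)/(4*(R + 304/9)) = -(9 + R)/(4*(304/9 + R)))
K(r) - 140*317 = 9*(-9 - 1*7/4)/(4*(304 + 9*(7/4))) - 140*317 = 9*(-9 - 7/4)/(4*(304 + 63/4)) - 44380 = (9/4)*(-43/4)/(1279/4) - 44380 = (9/4)*(4/1279)*(-43/4) - 44380 = -387/5116 - 44380 = -227048467/5116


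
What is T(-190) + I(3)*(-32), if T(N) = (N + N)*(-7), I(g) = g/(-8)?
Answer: 2672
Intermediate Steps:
I(g) = -g/8 (I(g) = g*(-1/8) = -g/8)
T(N) = -14*N (T(N) = (2*N)*(-7) = -14*N)
T(-190) + I(3)*(-32) = -14*(-190) - 1/8*3*(-32) = 2660 - 3/8*(-32) = 2660 + 12 = 2672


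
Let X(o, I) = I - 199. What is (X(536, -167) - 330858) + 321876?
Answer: -9348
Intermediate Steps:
X(o, I) = -199 + I
(X(536, -167) - 330858) + 321876 = ((-199 - 167) - 330858) + 321876 = (-366 - 330858) + 321876 = -331224 + 321876 = -9348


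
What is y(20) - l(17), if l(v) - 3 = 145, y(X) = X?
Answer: -128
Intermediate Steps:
l(v) = 148 (l(v) = 3 + 145 = 148)
y(20) - l(17) = 20 - 1*148 = 20 - 148 = -128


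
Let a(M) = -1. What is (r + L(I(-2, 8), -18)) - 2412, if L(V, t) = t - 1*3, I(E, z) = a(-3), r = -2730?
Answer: -5163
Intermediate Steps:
I(E, z) = -1
L(V, t) = -3 + t (L(V, t) = t - 3 = -3 + t)
(r + L(I(-2, 8), -18)) - 2412 = (-2730 + (-3 - 18)) - 2412 = (-2730 - 21) - 2412 = -2751 - 2412 = -5163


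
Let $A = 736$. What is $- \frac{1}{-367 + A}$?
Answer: $- \frac{1}{369} \approx -0.00271$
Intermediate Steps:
$- \frac{1}{-367 + A} = - \frac{1}{-367 + 736} = - \frac{1}{369}$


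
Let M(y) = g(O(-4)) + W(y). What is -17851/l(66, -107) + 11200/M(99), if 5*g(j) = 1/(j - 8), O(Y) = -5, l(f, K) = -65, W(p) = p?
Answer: 81086667/209105 ≈ 387.78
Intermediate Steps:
g(j) = 1/(5*(-8 + j)) (g(j) = 1/(5*(j - 8)) = 1/(5*(-8 + j)))
M(y) = -1/65 + y (M(y) = 1/(5*(-8 - 5)) + y = (⅕)/(-13) + y = (⅕)*(-1/13) + y = -1/65 + y)
-17851/l(66, -107) + 11200/M(99) = -17851/(-65) + 11200/(-1/65 + 99) = -17851*(-1/65) + 11200/(6434/65) = 17851/65 + 11200*(65/6434) = 17851/65 + 364000/3217 = 81086667/209105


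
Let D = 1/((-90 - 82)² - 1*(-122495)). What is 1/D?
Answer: 152079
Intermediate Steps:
D = 1/152079 (D = 1/((-172)² + 122495) = 1/(29584 + 122495) = 1/152079 ≈ 6.5755e-6)
1/D = 1/(1/152079) = 152079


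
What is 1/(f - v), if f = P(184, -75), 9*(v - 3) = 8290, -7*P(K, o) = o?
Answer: -63/57544 ≈ -0.0010948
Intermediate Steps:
P(K, o) = -o/7
v = 8317/9 (v = 3 + (⅑)*8290 = 3 + 8290/9 = 8317/9 ≈ 924.11)
f = 75/7 (f = -⅐*(-75) = 75/7 ≈ 10.714)
1/(f - v) = 1/(75/7 - 1*8317/9) = 1/(75/7 - 8317/9) = 1/(-57544/63) = -63/57544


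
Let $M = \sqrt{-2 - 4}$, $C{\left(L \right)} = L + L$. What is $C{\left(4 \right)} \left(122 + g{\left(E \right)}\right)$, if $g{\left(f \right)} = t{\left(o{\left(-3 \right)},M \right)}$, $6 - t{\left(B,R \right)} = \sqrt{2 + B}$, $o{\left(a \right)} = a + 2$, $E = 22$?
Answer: $1016$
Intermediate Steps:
$C{\left(L \right)} = 2 L$
$o{\left(a \right)} = 2 + a$
$M = i \sqrt{6}$ ($M = \sqrt{-6} = i \sqrt{6} \approx 2.4495 i$)
$t{\left(B,R \right)} = 6 - \sqrt{2 + B}$
$g{\left(f \right)} = 5$ ($g{\left(f \right)} = 6 - \sqrt{2 + \left(2 - 3\right)} = 6 - \sqrt{2 - 1} = 6 - \sqrt{1} = 6 - 1 = 5$)
$C{\left(4 \right)} \left(122 + g{\left(E \right)}\right) = 2 \cdot 4 \left(122 + 5\right) = 8 \cdot 127 = 1016$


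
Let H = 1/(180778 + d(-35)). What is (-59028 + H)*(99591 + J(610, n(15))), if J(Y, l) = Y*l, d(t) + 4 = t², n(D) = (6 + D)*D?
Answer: -3134184348956511/181999 ≈ -1.7221e+10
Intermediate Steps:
n(D) = D*(6 + D)
d(t) = -4 + t²
H = 1/181999 (H = 1/(180778 + (-4 + (-35)²)) = 1/(180778 + (-4 + 1225)) = 1/(180778 + 1221) = 1/181999 ≈ 5.4945e-6)
(-59028 + H)*(99591 + J(610, n(15))) = (-59028 + 1/181999)*(99591 + 610*(15*(6 + 15))) = -10743036971*(99591 + 610*(15*21))/181999 = -10743036971*(99591 + 610*315)/181999 = -10743036971*(99591 + 192150)/181999 = -10743036971/181999*291741 = -3134184348956511/181999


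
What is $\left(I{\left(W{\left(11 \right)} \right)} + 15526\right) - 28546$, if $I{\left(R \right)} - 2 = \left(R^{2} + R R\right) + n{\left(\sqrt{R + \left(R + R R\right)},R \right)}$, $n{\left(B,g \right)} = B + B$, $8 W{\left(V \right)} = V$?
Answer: $- \frac{416455}{32} + \frac{3 \sqrt{33}}{4} \approx -13010.0$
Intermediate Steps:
$W{\left(V \right)} = \frac{V}{8}$
$n{\left(B,g \right)} = 2 B$
$I{\left(R \right)} = 2 + 2 R^{2} + 2 \sqrt{R^{2} + 2 R}$ ($I{\left(R \right)} = 2 + \left(\left(R^{2} + R R\right) + 2 \sqrt{R + \left(R + R R\right)}\right) = 2 + \left(\left(R^{2} + R^{2}\right) + 2 \sqrt{R + \left(R + R^{2}\right)}\right) = 2 + \left(2 R^{2} + 2 \sqrt{R^{2} + 2 R}\right) = 2 + 2 R^{2} + 2 \sqrt{R^{2} + 2 R}$)
$\left(I{\left(W{\left(11 \right)} \right)} + 15526\right) - 28546 = \left(\left(2 + 2 \left(\frac{1}{8} \cdot 11\right)^{2} + 2 \sqrt{\frac{1}{8} \cdot 11 \left(2 + \frac{1}{8} \cdot 11\right)}\right) + 15526\right) - 28546 = \left(\left(2 + 2 \left(\frac{11}{8}\right)^{2} + 2 \sqrt{\frac{11 \left(2 + \frac{11}{8}\right)}{8}}\right) + 15526\right) - 28546 = \left(\left(2 + 2 \cdot \frac{121}{64} + 2 \sqrt{\frac{11}{8} \cdot \frac{27}{8}}\right) + 15526\right) - 28546 = \left(\left(2 + \frac{121}{32} + 2 \sqrt{\frac{297}{64}}\right) + 15526\right) - 28546 = \left(\left(2 + \frac{121}{32} + 2 \frac{3 \sqrt{33}}{8}\right) + 15526\right) - 28546 = \left(\left(2 + \frac{121}{32} + \frac{3 \sqrt{33}}{4}\right) + 15526\right) - 28546 = \left(\left(\frac{185}{32} + \frac{3 \sqrt{33}}{4}\right) + 15526\right) - 28546 = \left(\frac{497017}{32} + \frac{3 \sqrt{33}}{4}\right) - 28546 = - \frac{416455}{32} + \frac{3 \sqrt{33}}{4}$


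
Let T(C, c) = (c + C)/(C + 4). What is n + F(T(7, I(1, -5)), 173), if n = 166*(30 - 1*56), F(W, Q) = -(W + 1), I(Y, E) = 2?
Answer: -47496/11 ≈ -4317.8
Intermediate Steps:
T(C, c) = (C + c)/(4 + C)
F(W, Q) = -1 - W (F(W, Q) = -(1 + W) = -1 - W)
n = -4316 (n = 166*(30 - 56) = 166*(-26) = -4316)
n + F(T(7, I(1, -5)), 173) = -4316 + (-1 - (7 + 2)/(4 + 7)) = -4316 + (-1 - 9/11) = -4316 - 20/11 = -47496/11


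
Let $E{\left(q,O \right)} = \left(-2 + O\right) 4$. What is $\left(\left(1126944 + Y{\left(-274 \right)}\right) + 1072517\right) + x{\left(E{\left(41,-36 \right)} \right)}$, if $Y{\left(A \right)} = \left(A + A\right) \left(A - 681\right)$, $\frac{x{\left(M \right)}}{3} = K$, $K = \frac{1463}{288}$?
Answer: $\frac{261390359}{96} \approx 2.7228 \cdot 10^{6}$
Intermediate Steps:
$K = \frac{1463}{288}$ ($K = 1463 \cdot \frac{1}{288} = \frac{1463}{288} \approx 5.0799$)
$E{\left(q,O \right)} = -8 + 4 O$
$x{\left(M \right)} = \frac{1463}{96}$ ($x{\left(M \right)} = 3 \cdot \frac{1463}{288} = \frac{1463}{96}$)
$Y{\left(A \right)} = 2 A \left(-681 + A\right)$
$\left(\left(1126944 + Y{\left(-274 \right)}\right) + 1072517\right) + x{\left(E{\left(41,-36 \right)} \right)} = \left(\left(1126944 + 2 \left(-274\right) \left(-681 - 274\right)\right) + 1072517\right) + \frac{1463}{96} = \left(\left(1126944 + 2 \left(-274\right) \left(-955\right)\right) + 1072517\right) + \frac{1463}{96} = \left(\left(1126944 + 523340\right) + 1072517\right) + \frac{1463}{96} = \left(1650284 + 1072517\right) + \frac{1463}{96} = 2722801 + \frac{1463}{96} = \frac{261390359}{96}$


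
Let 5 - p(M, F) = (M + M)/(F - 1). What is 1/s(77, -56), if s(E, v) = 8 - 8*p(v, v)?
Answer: -57/928 ≈ -0.061422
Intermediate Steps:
p(M, F) = 5 - 2*M/(-1 + F) (p(M, F) = 5 - (M + M)/(F - 1) = 5 - 2*M/(-1 + F))
s(E, v) = 8 - 8*(-5 + 3*v)/(-1 + v) (s(E, v) = 8 - 8*(-5 - 2*v + 5*v)/(-1 + v) = 8 - 8*(-5 + 3*v)/(-1 + v))
1/s(77, -56) = 1/(16*(2 - 1*(-56))/(-1 - 56)) = 1/(16*(2 + 56)/(-57)) = 1/(16*(-1/57)*58) = 1/(-928/57) = -57/928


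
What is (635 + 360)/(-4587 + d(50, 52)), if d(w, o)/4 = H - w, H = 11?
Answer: -995/4743 ≈ -0.20978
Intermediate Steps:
d(w, o) = 44 - 4*w (d(w, o) = 4*(11 - w) = 44 - 4*w)
(635 + 360)/(-4587 + d(50, 52)) = (635 + 360)/(-4587 + (44 - 4*50)) = 995/(-4587 + (44 - 200)) = 995/(-4587 - 156) = 995/(-4743) = 995*(-1/4743) = -995/4743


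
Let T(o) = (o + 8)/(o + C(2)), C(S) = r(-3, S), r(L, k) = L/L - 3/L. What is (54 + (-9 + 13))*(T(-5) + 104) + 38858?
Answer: 44832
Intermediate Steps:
r(L, k) = 1 - 3/L
C(S) = 2 (C(S) = (-3 - 3)/(-3) = -1/3*(-6) = 2)
T(o) = (8 + o)/(2 + o) (T(o) = (o + 8)/(o + 2) = (8 + o)/(2 + o))
(54 + (-9 + 13))*(T(-5) + 104) + 38858 = (54 + (-9 + 13))*((8 - 5)/(2 - 5) + 104) + 38858 = (54 + 4)*(3/(-3) + 104) + 38858 = 58*(-1/3*3 + 104) + 38858 = 58*(-1 + 104) + 38858 = 58*103 + 38858 = 5974 + 38858 = 44832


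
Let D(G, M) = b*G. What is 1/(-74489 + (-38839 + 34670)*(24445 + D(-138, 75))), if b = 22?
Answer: -1/89328610 ≈ -1.1195e-8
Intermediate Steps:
D(G, M) = 22*G
1/(-74489 + (-38839 + 34670)*(24445 + D(-138, 75))) = 1/(-74489 + (-38839 + 34670)*(24445 + 22*(-138))) = 1/(-74489 - 4169*(24445 - 3036)) = 1/(-74489 - 4169*21409) = 1/(-74489 - 89254121) = 1/(-89328610) = -1/89328610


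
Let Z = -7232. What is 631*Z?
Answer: -4563392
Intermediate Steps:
631*Z = 631*(-7232) = -4563392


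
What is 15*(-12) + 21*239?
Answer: 4839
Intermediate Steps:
15*(-12) + 21*239 = -180 + 5019 = 4839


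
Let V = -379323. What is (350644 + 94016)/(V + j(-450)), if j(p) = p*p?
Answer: -148220/58941 ≈ -2.5147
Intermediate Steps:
j(p) = p²
(350644 + 94016)/(V + j(-450)) = (350644 + 94016)/(-379323 + (-450)²) = 444660/(-379323 + 202500) = 444660/(-176823) = 444660*(-1/176823) = -148220/58941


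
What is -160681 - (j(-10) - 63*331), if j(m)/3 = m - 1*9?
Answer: -139771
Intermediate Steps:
j(m) = -27 + 3*m (j(m) = 3*(m - 1*9) = 3*(m - 9) = 3*(-9 + m) = -27 + 3*m)
-160681 - (j(-10) - 63*331) = -160681 - ((-27 + 3*(-10)) - 63*331) = -160681 - ((-27 - 30) - 20853) = -160681 - (-57 - 20853) = -160681 - 1*(-20910) = -160681 + 20910 = -139771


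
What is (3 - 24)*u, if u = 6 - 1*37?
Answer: 651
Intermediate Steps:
u = -31 (u = 6 - 37 = -31)
(3 - 24)*u = (3 - 24)*(-31) = -21*(-31) = 651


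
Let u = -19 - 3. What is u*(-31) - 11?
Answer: 671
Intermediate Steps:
u = -22
u*(-31) - 11 = -22*(-31) - 11 = 682 - 11 = 671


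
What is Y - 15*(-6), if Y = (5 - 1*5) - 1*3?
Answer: 87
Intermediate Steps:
Y = -3 (Y = (5 - 5) - 3 = 0 - 3 = -3)
Y - 15*(-6) = -3 - 15*(-6) = -3 + 90 = 87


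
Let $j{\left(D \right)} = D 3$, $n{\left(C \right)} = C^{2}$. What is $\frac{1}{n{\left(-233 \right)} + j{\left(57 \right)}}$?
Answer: $\frac{1}{54460} \approx 1.8362 \cdot 10^{-5}$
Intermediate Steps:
$j{\left(D \right)} = 3 D$
$\frac{1}{n{\left(-233 \right)} + j{\left(57 \right)}} = \frac{1}{\left(-233\right)^{2} + 3 \cdot 57} = \frac{1}{54289 + 171} = \frac{1}{54460}$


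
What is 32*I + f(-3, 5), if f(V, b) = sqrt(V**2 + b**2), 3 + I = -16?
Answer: -608 + sqrt(34) ≈ -602.17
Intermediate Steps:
I = -19 (I = -3 - 16 = -19)
32*I + f(-3, 5) = 32*(-19) + sqrt((-3)**2 + 5**2) = -608 + sqrt(9 + 25) = -608 + sqrt(34)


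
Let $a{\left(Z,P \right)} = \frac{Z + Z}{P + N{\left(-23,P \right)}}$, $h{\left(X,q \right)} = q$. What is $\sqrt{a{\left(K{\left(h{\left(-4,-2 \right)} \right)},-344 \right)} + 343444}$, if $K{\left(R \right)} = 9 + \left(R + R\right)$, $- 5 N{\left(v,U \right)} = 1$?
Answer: $\frac{\sqrt{1017226434354}}{1721} \approx 586.04$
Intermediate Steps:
$N{\left(v,U \right)} = - \frac{1}{5}$ ($N{\left(v,U \right)} = \left(- \frac{1}{5}\right) 1 = - \frac{1}{5}$)
$K{\left(R \right)} = 9 + 2 R$
$a{\left(Z,P \right)} = \frac{2 Z}{- \frac{1}{5} + P}$ ($a{\left(Z,P \right)} = \frac{Z + Z}{P - \frac{1}{5}} = \frac{2 Z}{- \frac{1}{5} + P}$)
$\sqrt{a{\left(K{\left(h{\left(-4,-2 \right)} \right)},-344 \right)} + 343444} = \sqrt{\frac{10 \left(9 + 2 \left(-2\right)\right)}{-1 + 5 \left(-344\right)} + 343444} = \sqrt{\frac{10 \left(9 - 4\right)}{-1 - 1720} + 343444} = \sqrt{10 \cdot 5 \frac{1}{-1721} + 343444} = \sqrt{10 \cdot 5 \left(- \frac{1}{1721}\right) + 343444} = \sqrt{- \frac{50}{1721} + 343444} = \sqrt{\frac{591067074}{1721}} = \frac{\sqrt{1017226434354}}{1721}$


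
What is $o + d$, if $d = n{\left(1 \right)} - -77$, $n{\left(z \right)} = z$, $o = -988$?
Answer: $-910$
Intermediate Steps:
$d = 78$ ($d = 1 - -77 = 1 + 77 = 78$)
$o + d = -988 + 78 = -910$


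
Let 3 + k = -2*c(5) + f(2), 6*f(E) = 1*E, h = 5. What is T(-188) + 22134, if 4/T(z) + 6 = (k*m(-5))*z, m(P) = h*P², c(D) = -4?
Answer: 4161391200/188009 ≈ 22134.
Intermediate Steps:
f(E) = E/6 (f(E) = (1*E)/6 = E/6)
k = 16/3 (k = -3 + (-2*(-4) + (⅙)*2) = -3 + (8 + ⅓) = -3 + 25/3 = 16/3 ≈ 5.3333)
m(P) = 5*P²
T(z) = 4/(-6 + 2000*z/3) (T(z) = 4/(-6 + (16*(5*(-5)²)/3)*z) = 4/(-6 + (16*(5*25)/3)*z) = 4/(-6 + ((16/3)*125)*z) = 4/(-6 + 2000*z/3))
T(-188) + 22134 = 6/(-9 + 1000*(-188)) + 22134 = 6/(-9 - 188000) + 22134 = 6/(-188009) + 22134 = 6*(-1/188009) + 22134 = -6/188009 + 22134 = 4161391200/188009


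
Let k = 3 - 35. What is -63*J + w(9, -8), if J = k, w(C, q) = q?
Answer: 2008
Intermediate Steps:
k = -32
J = -32
-63*J + w(9, -8) = -63*(-32) - 8 = 2016 - 8 = 2008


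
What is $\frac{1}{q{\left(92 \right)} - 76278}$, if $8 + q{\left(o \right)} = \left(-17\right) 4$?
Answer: $- \frac{1}{76354} \approx -1.3097 \cdot 10^{-5}$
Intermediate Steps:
$q{\left(o \right)} = -76$ ($q{\left(o \right)} = -8 - 68 = -76$)
$\frac{1}{q{\left(92 \right)} - 76278} = \frac{1}{-76 - 76278} = \frac{1}{-76354} = - \frac{1}{76354}$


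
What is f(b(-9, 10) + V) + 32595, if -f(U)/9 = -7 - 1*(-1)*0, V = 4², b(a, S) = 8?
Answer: 32658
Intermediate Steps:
V = 16
f(U) = 63 (f(U) = -9*(-7 - 1*(-1)*0) = -9*(-7 + 1*0) = -9*(-7 + 0) = -9*(-7) = 63)
f(b(-9, 10) + V) + 32595 = 63 + 32595 = 32658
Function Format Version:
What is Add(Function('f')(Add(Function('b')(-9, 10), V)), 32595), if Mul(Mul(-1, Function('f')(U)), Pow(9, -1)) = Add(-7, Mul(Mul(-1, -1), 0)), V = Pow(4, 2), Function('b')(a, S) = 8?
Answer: 32658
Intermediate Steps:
V = 16
Function('f')(U) = 63 (Function('f')(U) = Mul(-9, Add(-7, Mul(Mul(-1, -1), 0))) = Mul(-9, Add(-7, Mul(1, 0))) = Mul(-9, Add(-7, 0)) = Mul(-9, -7) = 63)
Add(Function('f')(Add(Function('b')(-9, 10), V)), 32595) = Add(63, 32595) = 32658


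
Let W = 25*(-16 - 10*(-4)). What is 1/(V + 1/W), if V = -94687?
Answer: -600/56812199 ≈ -1.0561e-5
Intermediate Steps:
W = 600 (W = 25*(-16 + 40) = 25*24 = 600)
1/(V + 1/W) = 1/(-94687 + 1/600) = 1/(-56812199/600) = -600/56812199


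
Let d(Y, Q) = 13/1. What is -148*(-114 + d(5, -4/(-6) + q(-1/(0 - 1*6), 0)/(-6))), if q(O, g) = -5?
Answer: 14948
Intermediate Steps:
d(Y, Q) = 13 (d(Y, Q) = 13*1 = 13)
-148*(-114 + d(5, -4/(-6) + q(-1/(0 - 1*6), 0)/(-6))) = -148*(-114 + 13) = -148*(-101) = 14948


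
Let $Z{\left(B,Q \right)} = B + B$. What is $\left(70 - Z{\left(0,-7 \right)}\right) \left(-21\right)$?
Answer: $-1470$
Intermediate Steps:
$Z{\left(B,Q \right)} = 2 B$
$\left(70 - Z{\left(0,-7 \right)}\right) \left(-21\right) = \left(70 - 2 \cdot 0\right) \left(-21\right) = \left(70 - 0\right) \left(-21\right) = \left(70 + 0\right) \left(-21\right) = 70 \left(-21\right) = -1470$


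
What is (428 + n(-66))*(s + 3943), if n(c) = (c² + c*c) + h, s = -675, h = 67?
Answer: 30088476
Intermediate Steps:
n(c) = 67 + 2*c² (n(c) = (c² + c*c) + 67 = (c² + c²) + 67 = 2*c² + 67 = 67 + 2*c²)
(428 + n(-66))*(s + 3943) = (428 + (67 + 2*(-66)²))*(-675 + 3943) = (428 + (67 + 2*4356))*3268 = (428 + (67 + 8712))*3268 = (428 + 8779)*3268 = 9207*3268 = 30088476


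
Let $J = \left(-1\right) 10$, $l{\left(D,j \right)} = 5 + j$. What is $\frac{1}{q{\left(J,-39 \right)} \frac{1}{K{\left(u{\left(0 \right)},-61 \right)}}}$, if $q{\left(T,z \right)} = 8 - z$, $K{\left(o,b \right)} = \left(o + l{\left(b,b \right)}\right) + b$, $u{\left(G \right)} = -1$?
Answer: $- \frac{118}{47} \approx -2.5106$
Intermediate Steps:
$J = -10$
$K{\left(o,b \right)} = 5 + o + 2 b$ ($K{\left(o,b \right)} = \left(o + \left(5 + b\right)\right) + b = \left(5 + b + o\right) + b = 5 + o + 2 b$)
$\frac{1}{q{\left(J,-39 \right)} \frac{1}{K{\left(u{\left(0 \right)},-61 \right)}}} = \frac{1}{\left(8 - -39\right) \frac{1}{5 - 1 + 2 \left(-61\right)}} = \frac{1}{\left(8 + 39\right) \frac{1}{5 - 1 - 122}} = \frac{1}{47 \frac{1}{-118}} = \frac{1}{47 \left(- \frac{1}{118}\right)} = \frac{1}{- \frac{47}{118}} = - \frac{118}{47}$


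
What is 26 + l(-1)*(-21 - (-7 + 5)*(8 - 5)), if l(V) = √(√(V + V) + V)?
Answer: 26 - 15*√(-1 + I*√2) ≈ 16.925 - 17.532*I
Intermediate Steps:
l(V) = √(V + √2*√V) (l(V) = √(√(2*V) + V) = √(√2*√V + V) = √(V + √2*√V))
26 + l(-1)*(-21 - (-7 + 5)*(8 - 5)) = 26 + √(-1 + √2*√(-1))*(-21 - (-7 + 5)*(8 - 5)) = 26 + √(-1 + √2*I)*(-21 - (-2)*3) = 26 + √(-1 + I*√2)*(-21 - 1*(-6)) = 26 + √(-1 + I*√2)*(-21 + 6) = 26 + √(-1 + I*√2)*(-15) = 26 - 15*√(-1 + I*√2)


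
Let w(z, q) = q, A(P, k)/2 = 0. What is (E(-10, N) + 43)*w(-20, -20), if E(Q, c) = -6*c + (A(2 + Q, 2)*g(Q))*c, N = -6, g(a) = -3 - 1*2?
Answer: -1580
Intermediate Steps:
A(P, k) = 0 (A(P, k) = 2*0 = 0)
g(a) = -5 (g(a) = -3 - 2 = -5)
E(Q, c) = -6*c (E(Q, c) = -6*c + (0*(-5))*c = -6*c + 0*c = -6*c + 0 = -6*c)
(E(-10, N) + 43)*w(-20, -20) = (-6*(-6) + 43)*(-20) = (36 + 43)*(-20) = 79*(-20) = -1580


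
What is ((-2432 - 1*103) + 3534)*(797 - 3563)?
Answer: -2763234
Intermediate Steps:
((-2432 - 1*103) + 3534)*(797 - 3563) = ((-2432 - 103) + 3534)*(-2766) = (-2535 + 3534)*(-2766) = 999*(-2766) = -2763234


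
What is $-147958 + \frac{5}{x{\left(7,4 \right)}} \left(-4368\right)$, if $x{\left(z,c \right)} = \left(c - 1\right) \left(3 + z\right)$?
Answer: $-148686$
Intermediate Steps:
$x{\left(z,c \right)} = \left(-1 + c\right) \left(3 + z\right)$
$-147958 + \frac{5}{x{\left(7,4 \right)}} \left(-4368\right) = -147958 + \frac{5}{-3 - 7 + 3 \cdot 4 + 4 \cdot 7} \left(-4368\right) = -147958 + \frac{5}{-3 - 7 + 12 + 28} \left(-4368\right) = -147958 + \frac{5}{30} \left(-4368\right) = -147958 + 5 \cdot \frac{1}{30} \left(-4368\right) = -147958 + \frac{1}{6} \left(-4368\right) = -147958 - 728 = -148686$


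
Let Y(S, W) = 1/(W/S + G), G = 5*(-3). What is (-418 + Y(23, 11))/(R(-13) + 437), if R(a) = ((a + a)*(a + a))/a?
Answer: -27927/25718 ≈ -1.0859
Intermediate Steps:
G = -15
R(a) = 4*a (R(a) = ((2*a)*(2*a))/a = (4*a²)/a = 4*a)
Y(S, W) = 1/(-15 + W/S) (Y(S, W) = 1/(W/S - 15) = 1/(-15 + W/S))
(-418 + Y(23, 11))/(R(-13) + 437) = (-418 - 1*23/(-1*11 + 15*23))/(4*(-13) + 437) = (-418 - 1*23/(-11 + 345))/(-52 + 437) = (-418 - 1*23/334)/385 = (-418 - 1*23*1/334)*(1/385) = (-418 - 23/334)*(1/385) = -139635/334*1/385 = -27927/25718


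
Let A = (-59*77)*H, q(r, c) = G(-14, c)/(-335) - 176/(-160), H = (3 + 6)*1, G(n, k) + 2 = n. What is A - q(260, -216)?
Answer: -27395059/670 ≈ -40888.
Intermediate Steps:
G(n, k) = -2 + n
H = 9 (H = 9*1 = 9)
q(r, c) = 769/670 (q(r, c) = (-2 - 14)/(-335) - 176/(-160) = -16*(-1/335) - 176*(-1/160) = 16/335 + 11/10 = 769/670)
A = -40887 (A = -59*77*9 = -4543*9 = -40887)
A - q(260, -216) = -40887 - 1*769/670 = -40887 - 769/670 = -27395059/670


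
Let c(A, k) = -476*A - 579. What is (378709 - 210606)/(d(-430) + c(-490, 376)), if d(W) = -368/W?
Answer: 36142145/50022299 ≈ 0.72252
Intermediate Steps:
c(A, k) = -579 - 476*A
(378709 - 210606)/(d(-430) + c(-490, 376)) = (378709 - 210606)/(-368/(-430) + (-579 - 476*(-490))) = 168103/(-368*(-1/430) + (-579 + 233240)) = 168103/(184/215 + 232661) = 168103/(50022299/215) = 168103*(215/50022299) = 36142145/50022299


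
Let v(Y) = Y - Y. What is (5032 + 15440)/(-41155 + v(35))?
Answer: -20472/41155 ≈ -0.49744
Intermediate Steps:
v(Y) = 0
(5032 + 15440)/(-41155 + v(35)) = (5032 + 15440)/(-41155 + 0) = 20472/(-41155) = 20472*(-1/41155) = -20472/41155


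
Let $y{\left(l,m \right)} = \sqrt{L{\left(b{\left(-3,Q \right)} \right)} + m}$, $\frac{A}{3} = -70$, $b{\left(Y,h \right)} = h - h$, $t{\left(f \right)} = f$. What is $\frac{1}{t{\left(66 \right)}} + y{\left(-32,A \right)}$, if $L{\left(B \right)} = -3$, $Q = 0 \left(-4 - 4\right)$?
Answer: $\frac{1}{66} + i \sqrt{213} \approx 0.015152 + 14.595 i$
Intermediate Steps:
$Q = 0$ ($Q = 0 \left(-8\right) = 0$)
$b{\left(Y,h \right)} = 0$
$A = -210$ ($A = 3 \left(-70\right) = -210$)
$y{\left(l,m \right)} = \sqrt{-3 + m}$
$\frac{1}{t{\left(66 \right)}} + y{\left(-32,A \right)} = \frac{1}{66} + \sqrt{-3 - 210} = \frac{1}{66} + \sqrt{-213} = \frac{1}{66} + i \sqrt{213}$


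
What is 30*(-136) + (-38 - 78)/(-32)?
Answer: -32611/8 ≈ -4076.4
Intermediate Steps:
30*(-136) + (-38 - 78)/(-32) = -4080 - 116*(-1/32) = -4080 + 29/8 = -32611/8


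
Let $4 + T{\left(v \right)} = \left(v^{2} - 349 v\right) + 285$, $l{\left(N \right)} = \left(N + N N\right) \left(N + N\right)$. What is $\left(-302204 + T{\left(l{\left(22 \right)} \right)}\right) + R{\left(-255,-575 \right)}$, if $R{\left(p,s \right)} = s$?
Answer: $487613062$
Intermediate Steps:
$l{\left(N \right)} = 2 N \left(N + N^{2}\right)$ ($l{\left(N \right)} = \left(N + N^{2}\right) 2 N = 2 N \left(N + N^{2}\right)$)
$T{\left(v \right)} = 281 + v^{2} - 349 v$ ($T{\left(v \right)} = -4 + \left(\left(v^{2} - 349 v\right) + 285\right) = -4 + \left(285 + v^{2} - 349 v\right) = 281 + v^{2} - 349 v$)
$\left(-302204 + T{\left(l{\left(22 \right)} \right)}\right) + R{\left(-255,-575 \right)} = \left(-302204 + \left(281 + \left(2 \cdot 22^{2} \left(1 + 22\right)\right)^{2} - 349 \cdot 2 \cdot 22^{2} \left(1 + 22\right)\right)\right) - 575 = \left(-302204 + \left(281 + \left(2 \cdot 484 \cdot 23\right)^{2} - 349 \cdot 2 \cdot 484 \cdot 23\right)\right) - 575 = \left(-302204 + \left(281 + 22264^{2} - 7770136\right)\right) - 575 = \left(-302204 + \left(281 + 495685696 - 7770136\right)\right) - 575 = \left(-302204 + 487915841\right) - 575 = 487613637 - 575 = 487613062$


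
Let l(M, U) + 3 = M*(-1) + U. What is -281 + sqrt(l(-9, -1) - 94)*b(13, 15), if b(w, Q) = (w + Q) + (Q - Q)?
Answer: -281 + 28*I*sqrt(89) ≈ -281.0 + 264.15*I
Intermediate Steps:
b(w, Q) = Q + w (b(w, Q) = (Q + w) + 0 = Q + w)
l(M, U) = -3 + U - M (l(M, U) = -3 + (M*(-1) + U) = -3 + (-M + U) = -3 + (U - M) = -3 + U - M)
-281 + sqrt(l(-9, -1) - 94)*b(13, 15) = -281 + sqrt((-3 - 1 - 1*(-9)) - 94)*(15 + 13) = -281 + sqrt((-3 - 1 + 9) - 94)*28 = -281 + sqrt(5 - 94)*28 = -281 + sqrt(-89)*28 = -281 + (I*sqrt(89))*28 = -281 + 28*I*sqrt(89)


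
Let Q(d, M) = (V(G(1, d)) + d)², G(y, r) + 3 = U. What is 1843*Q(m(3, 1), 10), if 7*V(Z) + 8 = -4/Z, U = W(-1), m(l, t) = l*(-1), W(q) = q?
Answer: 29488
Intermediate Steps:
m(l, t) = -l
U = -1
G(y, r) = -4 (G(y, r) = -3 - 1 = -4)
V(Z) = -8/7 - 4/(7*Z) (V(Z) = -8/7 + (-4/Z)/7 = -8/7 - 4/(7*Z))
Q(d, M) = (-1 + d)² (Q(d, M) = ((4/7)*(-1 - 2*(-4))/(-4) + d)² = ((4/7)*(-¼)*(-1 + 8) + d)² = ((4/7)*(-¼)*7 + d)² = (-1 + d)²)
1843*Q(m(3, 1), 10) = 1843*(-1 - 1*3)² = 1843*(-1 - 3)² = 1843*(-4)² = 1843*16 = 29488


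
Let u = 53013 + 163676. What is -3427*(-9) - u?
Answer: -185846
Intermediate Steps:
u = 216689
-3427*(-9) - u = -3427*(-9) - 1*216689 = 30843 - 216689 = -185846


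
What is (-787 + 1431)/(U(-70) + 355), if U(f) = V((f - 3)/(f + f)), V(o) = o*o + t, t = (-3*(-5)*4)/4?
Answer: 12622400/7257329 ≈ 1.7393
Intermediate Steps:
t = 15 (t = (15*4)*(1/4) = 60*(1/4) = 15)
V(o) = 15 + o**2 (V(o) = o*o + 15 = o**2 + 15 = 15 + o**2)
U(f) = 15 + (-3 + f)**2/(4*f**2) (U(f) = 15 + ((f - 3)/(f + f))**2 = 15 + ((-3 + f)/((2*f)))**2 = 15 + ((-3 + f)*(1/(2*f)))**2 = 15 + ((-3 + f)/(2*f))**2 = 15 + (-3 + f)**2/(4*f**2))
(-787 + 1431)/(U(-70) + 355) = (-787 + 1431)/((15 + (1/4)*(-3 - 70)**2/(-70)**2) + 355) = 644/((15 + (1/4)*(1/4900)*(-73)**2) + 355) = 644/((15 + (1/4)*(1/4900)*5329) + 355) = 644/((15 + 5329/19600) + 355) = 644/(299329/19600 + 355) = 644/(7257329/19600) = 644*(19600/7257329) = 12622400/7257329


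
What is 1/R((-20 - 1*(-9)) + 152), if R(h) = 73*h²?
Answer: 1/1451313 ≈ 6.8903e-7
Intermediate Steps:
1/R((-20 - 1*(-9)) + 152) = 1/(73*((-20 - 1*(-9)) + 152)²) = 1/(73*((-20 + 9) + 152)²) = 1/(73*(-11 + 152)²) = 1/(73*141²) = 1/(73*19881) = 1/1451313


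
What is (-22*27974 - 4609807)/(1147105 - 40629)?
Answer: -5225235/1106476 ≈ -4.7224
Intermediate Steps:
(-22*27974 - 4609807)/(1147105 - 40629) = (-615428 - 4609807)/1106476 = -5225235*1/1106476 = -5225235/1106476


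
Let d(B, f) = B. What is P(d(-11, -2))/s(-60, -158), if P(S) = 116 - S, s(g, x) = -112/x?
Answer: 10033/56 ≈ 179.16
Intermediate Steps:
P(d(-11, -2))/s(-60, -158) = (116 - 1*(-11))/((-112/(-158))) = (116 + 11)/((-112*(-1/158))) = 127/(56/79) = 127*(79/56) = 10033/56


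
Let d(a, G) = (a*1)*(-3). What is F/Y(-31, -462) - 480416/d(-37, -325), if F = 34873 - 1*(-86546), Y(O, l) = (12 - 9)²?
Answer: 1017085/111 ≈ 9162.9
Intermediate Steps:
d(a, G) = -3*a (d(a, G) = a*(-3) = -3*a)
Y(O, l) = 9 (Y(O, l) = 3² = 9)
F = 121419 (F = 34873 + 86546 = 121419)
F/Y(-31, -462) - 480416/d(-37, -325) = 121419/9 - 480416/((-3*(-37))) = 121419*(⅑) - 480416/111 = 13491 - 480416*1/111 = 13491 - 480416/111 = 1017085/111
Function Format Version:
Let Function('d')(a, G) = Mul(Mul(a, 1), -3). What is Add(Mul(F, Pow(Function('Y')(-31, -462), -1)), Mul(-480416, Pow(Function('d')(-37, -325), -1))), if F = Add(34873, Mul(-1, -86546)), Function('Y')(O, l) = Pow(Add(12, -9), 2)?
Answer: Rational(1017085, 111) ≈ 9162.9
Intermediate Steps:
Function('d')(a, G) = Mul(-3, a) (Function('d')(a, G) = Mul(a, -3) = Mul(-3, a))
Function('Y')(O, l) = 9 (Function('Y')(O, l) = Pow(3, 2) = 9)
F = 121419 (F = Add(34873, 86546) = 121419)
Add(Mul(F, Pow(Function('Y')(-31, -462), -1)), Mul(-480416, Pow(Function('d')(-37, -325), -1))) = Add(Mul(121419, Pow(9, -1)), Mul(-480416, Pow(Mul(-3, -37), -1))) = Add(Mul(121419, Rational(1, 9)), Mul(-480416, Pow(111, -1))) = Add(13491, Mul(-480416, Rational(1, 111))) = Add(13491, Rational(-480416, 111)) = Rational(1017085, 111)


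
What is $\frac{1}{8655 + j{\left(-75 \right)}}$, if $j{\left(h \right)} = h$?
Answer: $\frac{1}{8580} \approx 0.00011655$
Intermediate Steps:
$\frac{1}{8655 + j{\left(-75 \right)}} = \frac{1}{8655 - 75} = \frac{1}{8580}$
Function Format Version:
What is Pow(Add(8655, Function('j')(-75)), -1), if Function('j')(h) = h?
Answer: Rational(1, 8580) ≈ 0.00011655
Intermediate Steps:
Pow(Add(8655, Function('j')(-75)), -1) = Pow(Add(8655, -75), -1) = Pow(8580, -1) = Rational(1, 8580)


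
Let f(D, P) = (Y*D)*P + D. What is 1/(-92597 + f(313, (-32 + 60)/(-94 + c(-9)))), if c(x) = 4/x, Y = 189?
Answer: -425/46674482 ≈ -9.1056e-6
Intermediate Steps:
f(D, P) = D + 189*D*P (f(D, P) = (189*D)*P + D = 189*D*P + D = D + 189*D*P)
1/(-92597 + f(313, (-32 + 60)/(-94 + c(-9)))) = 1/(-92597 + 313*(1 + 189*((-32 + 60)/(-94 + 4/(-9))))) = 1/(-92597 + 313*(1 + 189*(28/(-94 + 4*(-⅑))))) = 1/(-92597 + 313*(1 + 189*(28/(-94 - 4/9)))) = 1/(-92597 + 313*(1 + 189*(28/(-850/9)))) = 1/(-92597 + 313*(1 + 189*(28*(-9/850)))) = 1/(-92597 + 313*(1 + 189*(-126/425))) = 1/(-92597 + 313*(1 - 23814/425)) = 1/(-92597 + 313*(-23389/425)) = 1/(-92597 - 7320757/425) = 1/(-46674482/425) = -425/46674482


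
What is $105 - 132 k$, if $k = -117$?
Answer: $15549$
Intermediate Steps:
$105 - 132 k = 105 - -15444 = 105 + 15444 = 15549$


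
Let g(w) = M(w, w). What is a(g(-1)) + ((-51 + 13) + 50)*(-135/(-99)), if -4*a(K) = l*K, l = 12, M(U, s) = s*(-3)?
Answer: 81/11 ≈ 7.3636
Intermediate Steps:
M(U, s) = -3*s
g(w) = -3*w
a(K) = -3*K
a(g(-1)) + ((-51 + 13) + 50)*(-135/(-99)) = -(-9)*(-1) + ((-51 + 13) + 50)*(-135/(-99)) = -3*3 + (-38 + 50)*(-135*(-1/99)) = -9 + 12*(15/11) = -9 + 180/11 = 81/11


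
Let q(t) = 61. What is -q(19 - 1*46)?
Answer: -61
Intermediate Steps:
-q(19 - 1*46) = -1*61 = -61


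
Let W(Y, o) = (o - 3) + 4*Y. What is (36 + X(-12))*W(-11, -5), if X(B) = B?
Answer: -1248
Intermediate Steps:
W(Y, o) = -3 + o + 4*Y (W(Y, o) = (-3 + o) + 4*Y = -3 + o + 4*Y)
(36 + X(-12))*W(-11, -5) = (36 - 12)*(-3 - 5 + 4*(-11)) = 24*(-3 - 5 - 44) = 24*(-52) = -1248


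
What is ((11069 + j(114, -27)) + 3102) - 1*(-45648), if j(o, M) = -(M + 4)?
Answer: 59842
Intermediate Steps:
j(o, M) = -4 - M (j(o, M) = -(4 + M) = -4 - M)
((11069 + j(114, -27)) + 3102) - 1*(-45648) = ((11069 + (-4 - 1*(-27))) + 3102) - 1*(-45648) = ((11069 + (-4 + 27)) + 3102) + 45648 = ((11069 + 23) + 3102) + 45648 = (11092 + 3102) + 45648 = 14194 + 45648 = 59842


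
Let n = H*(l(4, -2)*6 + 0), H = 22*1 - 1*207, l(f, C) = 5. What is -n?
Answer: 5550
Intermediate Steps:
H = -185 (H = 22 - 207 = -185)
n = -5550 (n = -185*(5*6 + 0) = -185*(30 + 0) = -185*30 = -5550)
-n = -1*(-5550) = 5550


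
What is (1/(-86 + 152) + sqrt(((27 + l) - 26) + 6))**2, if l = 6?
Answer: 56629/4356 + sqrt(13)/33 ≈ 13.109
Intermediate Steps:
(1/(-86 + 152) + sqrt(((27 + l) - 26) + 6))**2 = (1/(-86 + 152) + sqrt(((27 + 6) - 26) + 6))**2 = (1/66 + sqrt((33 - 26) + 6))**2 = (1/66 + sqrt(7 + 6))**2 = (1/66 + sqrt(13))**2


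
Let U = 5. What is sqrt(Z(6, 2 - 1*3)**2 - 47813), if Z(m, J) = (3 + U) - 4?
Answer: I*sqrt(47797) ≈ 218.63*I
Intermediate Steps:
Z(m, J) = 4 (Z(m, J) = (3 + 5) - 4 = 8 - 4 = 4)
sqrt(Z(6, 2 - 1*3)**2 - 47813) = sqrt(4**2 - 47813) = sqrt(16 - 47813) = sqrt(-47797) = I*sqrt(47797)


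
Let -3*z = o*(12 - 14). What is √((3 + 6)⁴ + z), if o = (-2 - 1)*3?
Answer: √6555 ≈ 80.963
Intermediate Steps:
o = -9 (o = -3*3 = -9)
z = -6 (z = -(-3)*(12 - 14) = -(-3)*(-2) = -⅓*18 = -6)
√((3 + 6)⁴ + z) = √((3 + 6)⁴ - 6) = √(9⁴ - 6) = √(6561 - 6) = √6555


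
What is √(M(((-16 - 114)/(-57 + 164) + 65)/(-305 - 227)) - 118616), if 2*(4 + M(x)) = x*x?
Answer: 3*I*√3486343022030/16264 ≈ 344.41*I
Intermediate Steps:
M(x) = -4 + x²/2 (M(x) = -4 + (x*x)/2 = -4 + x²/2)
√(M(((-16 - 114)/(-57 + 164) + 65)/(-305 - 227)) - 118616) = √((-4 + (((-16 - 114)/(-57 + 164) + 65)/(-305 - 227))²/2) - 118616) = √((-4 + ((-130/107 + 65)/(-532))²/2) - 118616) = √((-4 + ((-130*1/107 + 65)*(-1/532))²/2) - 118616) = √((-4 + ((-130/107 + 65)*(-1/532))²/2) - 118616) = √((-4 + ((6825/107)*(-1/532))²/2) - 118616) = √((-4 + (-975/8132)²/2) - 118616) = √((-4 + (½)*(950625/66129424)) - 118616) = √((-4 + 950625/132258848) - 118616) = √(-528084767/132258848 - 118616) = √(-15688543599135/132258848) = 3*I*√3486343022030/16264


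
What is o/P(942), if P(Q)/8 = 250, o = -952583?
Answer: -952583/2000 ≈ -476.29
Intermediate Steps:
P(Q) = 2000 (P(Q) = 8*250 = 2000)
o/P(942) = -952583/2000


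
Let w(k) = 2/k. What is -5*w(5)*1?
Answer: -2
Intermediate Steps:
-5*w(5)*1 = -10/5*1 = -5*⅖*1 = -2*1 = -2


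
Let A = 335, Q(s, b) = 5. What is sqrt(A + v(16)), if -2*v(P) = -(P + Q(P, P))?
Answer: sqrt(1382)/2 ≈ 18.588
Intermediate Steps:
v(P) = 5/2 + P/2 (v(P) = -(-1)*(P + 5)/2 = -(-1)*(5 + P)/2 = -(-5 - P)/2 = 5/2 + P/2)
sqrt(A + v(16)) = sqrt(335 + (5/2 + (1/2)*16)) = sqrt(335 + (5/2 + 8)) = sqrt(335 + 21/2) = sqrt(691/2) = sqrt(1382)/2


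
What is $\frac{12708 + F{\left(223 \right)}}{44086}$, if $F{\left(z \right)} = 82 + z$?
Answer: $\frac{1859}{6298} \approx 0.29517$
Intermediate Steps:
$\frac{12708 + F{\left(223 \right)}}{44086} = \frac{12708 + \left(82 + 223\right)}{44086} = \left(12708 + 305\right) \frac{1}{44086} = 13013 \cdot \frac{1}{44086} = \frac{1859}{6298}$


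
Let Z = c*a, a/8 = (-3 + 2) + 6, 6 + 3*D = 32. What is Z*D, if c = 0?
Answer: 0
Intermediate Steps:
D = 26/3 (D = -2 + (1/3)*32 = -2 + 32/3 = 26/3 ≈ 8.6667)
a = 40 (a = 8*((-3 + 2) + 6) = 8*(-1 + 6) = 8*5 = 40)
Z = 0 (Z = 0*40 = 0)
Z*D = 0*(26/3) = 0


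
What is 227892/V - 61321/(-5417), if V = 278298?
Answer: 3050000437/251256711 ≈ 12.139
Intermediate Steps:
227892/V - 61321/(-5417) = 227892/278298 - 61321/(-5417) = 227892*(1/278298) - 61321*(-1/5417) = 37982/46383 + 61321/5417 = 3050000437/251256711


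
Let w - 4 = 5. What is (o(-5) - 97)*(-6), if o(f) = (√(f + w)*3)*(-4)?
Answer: 726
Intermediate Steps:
w = 9 (w = 4 + 5 = 9)
o(f) = -12*√(9 + f) (o(f) = (√(f + 9)*3)*(-4) = (√(9 + f)*3)*(-4) = (3*√(9 + f))*(-4) = -12*√(9 + f))
(o(-5) - 97)*(-6) = (-12*√(9 - 5) - 97)*(-6) = (-12*√4 - 97)*(-6) = (-12*2 - 97)*(-6) = (-24 - 97)*(-6) = -121*(-6) = 726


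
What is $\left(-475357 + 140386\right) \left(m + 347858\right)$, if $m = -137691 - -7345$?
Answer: $-72860212152$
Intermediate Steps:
$m = -130346$ ($m = -137691 + 7345 = -130346$)
$\left(-475357 + 140386\right) \left(m + 347858\right) = \left(-475357 + 140386\right) \left(-130346 + 347858\right) = \left(-334971\right) 217512 = -72860212152$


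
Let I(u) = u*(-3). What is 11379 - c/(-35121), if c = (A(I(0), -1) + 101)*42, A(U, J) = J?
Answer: 133215353/11707 ≈ 11379.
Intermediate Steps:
I(u) = -3*u
c = 4200 (c = (-1 + 101)*42 = 100*42 = 4200)
11379 - c/(-35121) = 11379 - 4200/(-35121) = 11379 - 4200*(-1)/35121 = 11379 - 1*(-1400/11707) = 11379 + 1400/11707 = 133215353/11707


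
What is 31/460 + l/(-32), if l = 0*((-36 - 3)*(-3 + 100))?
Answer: 31/460 ≈ 0.067391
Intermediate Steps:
l = 0 (l = 0*(-39*97) = 0*(-3783) = 0)
31/460 + l/(-32) = 31/460 + 0/(-32) = 31*(1/460) + 0*(-1/32) = 31/460 + 0 = 31/460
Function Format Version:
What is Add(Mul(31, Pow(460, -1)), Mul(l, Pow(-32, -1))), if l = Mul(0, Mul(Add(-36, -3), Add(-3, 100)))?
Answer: Rational(31, 460) ≈ 0.067391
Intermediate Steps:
l = 0 (l = Mul(0, Mul(-39, 97)) = Mul(0, -3783) = 0)
Add(Mul(31, Pow(460, -1)), Mul(l, Pow(-32, -1))) = Add(Mul(31, Pow(460, -1)), Mul(0, Pow(-32, -1))) = Add(Mul(31, Rational(1, 460)), Mul(0, Rational(-1, 32))) = Add(Rational(31, 460), 0) = Rational(31, 460)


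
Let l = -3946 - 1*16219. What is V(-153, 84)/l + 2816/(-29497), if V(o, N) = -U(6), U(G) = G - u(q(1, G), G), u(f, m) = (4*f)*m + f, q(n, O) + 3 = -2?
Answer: -52920533/594807005 ≈ -0.088971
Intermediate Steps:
q(n, O) = -5 (q(n, O) = -3 - 2 = -5)
u(f, m) = f + 4*f*m (u(f, m) = 4*f*m + f = f + 4*f*m)
l = -20165 (l = -3946 - 16219 = -20165)
U(G) = 5 + 21*G (U(G) = G - (-5)*(1 + 4*G) = G - (-5 - 20*G) = G + (5 + 20*G) = 5 + 21*G)
V(o, N) = -131 (V(o, N) = -(5 + 21*6) = -(5 + 126) = -1*131 = -131)
V(-153, 84)/l + 2816/(-29497) = -131/(-20165) + 2816/(-29497) = -131*(-1/20165) + 2816*(-1/29497) = 131/20165 - 2816/29497 = -52920533/594807005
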